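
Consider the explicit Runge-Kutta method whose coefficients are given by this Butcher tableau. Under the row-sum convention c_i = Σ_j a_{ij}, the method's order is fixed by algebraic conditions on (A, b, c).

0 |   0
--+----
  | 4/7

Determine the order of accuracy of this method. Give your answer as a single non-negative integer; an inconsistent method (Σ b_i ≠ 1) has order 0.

b = (4/7)
c = (0)
Σ b_i: 4/7·1 = 4/7 ≠ 1 ⇒ order 0.

0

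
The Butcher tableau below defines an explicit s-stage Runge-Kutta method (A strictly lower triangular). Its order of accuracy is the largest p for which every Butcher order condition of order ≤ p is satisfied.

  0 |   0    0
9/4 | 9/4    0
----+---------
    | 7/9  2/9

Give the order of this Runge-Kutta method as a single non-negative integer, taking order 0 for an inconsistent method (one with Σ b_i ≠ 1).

b = (7/9, 2/9)
c = (0, 9/4)
Σ b_i: 7/9·1 + 2/9·1 = 1 ✓
b·c: 2/9·9/4 = 1/2 ✓; 2 stages ⇒ order 2.

2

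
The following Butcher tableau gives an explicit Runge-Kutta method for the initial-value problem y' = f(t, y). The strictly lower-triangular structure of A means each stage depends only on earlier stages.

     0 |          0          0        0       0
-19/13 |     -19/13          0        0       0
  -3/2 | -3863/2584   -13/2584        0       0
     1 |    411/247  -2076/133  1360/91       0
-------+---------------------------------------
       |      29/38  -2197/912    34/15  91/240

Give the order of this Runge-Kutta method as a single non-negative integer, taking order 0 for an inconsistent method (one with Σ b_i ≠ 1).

b = (29/38, -2197/912, 34/15, 91/240)
c = (0, -19/13, -3/2, 1)
Ac = (0, 0, 1/136, 36/91)
Σ b_i: 29/38·1 + (-2197/912)·1 + 34/15·1 + 91/240·1 = 1 ✓
b·c: (-2197/912)·(-19/13) + 34/15·(-3/2) + 91/240·1 = 1/2 ✓
b·c²: (-2197/912)·361/169 + 34/15·9/4 + 91/240·1 = 1/3 ✓
b·Ac: 34/15·1/136 + 91/240·36/91 = 1/6 ✓
b·c³: (-2197/912)·(-6859/2197) + 34/15·(-27/8) + 91/240·1 = 1/4 ✓
b·(c∘Ac): 34/15·(-3/272) + 91/240·36/91 = 1/8 ✓
b·Ac²: 34/15·(-19/1768) + 91/240·48/169 = 1/12 ✓
b·A²c: 91/240·10/91 = 1/24 ✓; 4 stages ⇒ order 4.

4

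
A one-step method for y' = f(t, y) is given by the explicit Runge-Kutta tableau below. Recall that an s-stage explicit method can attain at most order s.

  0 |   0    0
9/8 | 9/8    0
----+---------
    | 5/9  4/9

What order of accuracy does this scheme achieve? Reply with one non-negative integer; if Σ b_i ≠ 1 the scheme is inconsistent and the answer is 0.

b = (5/9, 4/9)
c = (0, 9/8)
Σ b_i: 5/9·1 + 4/9·1 = 1 ✓
b·c: 4/9·9/8 = 1/2 ✓; 2 stages ⇒ order 2.

2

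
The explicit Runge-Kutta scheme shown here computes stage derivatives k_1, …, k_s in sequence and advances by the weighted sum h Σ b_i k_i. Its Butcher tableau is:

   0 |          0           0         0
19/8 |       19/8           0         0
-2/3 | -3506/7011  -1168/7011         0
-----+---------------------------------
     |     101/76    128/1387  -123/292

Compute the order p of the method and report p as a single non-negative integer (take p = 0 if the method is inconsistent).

3

b = (101/76, 128/1387, -123/292)
c = (0, 19/8, -2/3)
Ac = (0, 0, -146/369)
Σ b_i: 101/76·1 + 128/1387·1 + (-123/292)·1 = 1 ✓
b·c: 128/1387·19/8 + (-123/292)·(-2/3) = 1/2 ✓
b·c²: 128/1387·361/64 + (-123/292)·4/9 = 1/3 ✓
b·Ac: (-123/292)·(-146/369) = 1/6 ✓; 3 stages ⇒ order 3.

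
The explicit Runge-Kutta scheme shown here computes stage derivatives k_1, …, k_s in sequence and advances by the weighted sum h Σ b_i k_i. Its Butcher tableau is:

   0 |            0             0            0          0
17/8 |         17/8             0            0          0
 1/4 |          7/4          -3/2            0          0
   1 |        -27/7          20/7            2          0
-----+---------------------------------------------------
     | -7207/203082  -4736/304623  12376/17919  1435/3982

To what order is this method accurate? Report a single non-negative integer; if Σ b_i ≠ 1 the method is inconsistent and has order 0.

b = (-7207/203082, -4736/304623, 12376/17919, 1435/3982)
c = (0, 17/8, 1/4, 1)
Ac = (0, 0, -51/16, 46/7)
Σ b_i: (-7207/203082)·1 + (-4736/304623)·1 + 12376/17919·1 + 1435/3982·1 = 1 ✓
b·c: (-4736/304623)·17/8 + 12376/17919·1/4 + 1435/3982·1 = 1/2 ✓
b·c²: (-4736/304623)·289/64 + 12376/17919·1/16 + 1435/3982·1 = 1/3 ✓
b·Ac: 12376/17919·(-51/16) + 1435/3982·46/7 = 1/6 ✓
b·c³: (-4736/304623)·4913/512 + 12376/17919·1/64 + 1435/3982·1 = 10607/47784 ≠ 1/4 ⇒ order 3.
b·(c∘Ac): 12376/17919·(-51/64) + 1435/3982·46/7 = 86861/47784 ≠ 1/8
b·Ac²: 12376/17919·(-867/128) + 1435/3982·1459/112 = 3119/191136 ≠ 1/12
b·A²c: 1435/3982·(-51/8) = -73185/31856 ≠ 1/24

3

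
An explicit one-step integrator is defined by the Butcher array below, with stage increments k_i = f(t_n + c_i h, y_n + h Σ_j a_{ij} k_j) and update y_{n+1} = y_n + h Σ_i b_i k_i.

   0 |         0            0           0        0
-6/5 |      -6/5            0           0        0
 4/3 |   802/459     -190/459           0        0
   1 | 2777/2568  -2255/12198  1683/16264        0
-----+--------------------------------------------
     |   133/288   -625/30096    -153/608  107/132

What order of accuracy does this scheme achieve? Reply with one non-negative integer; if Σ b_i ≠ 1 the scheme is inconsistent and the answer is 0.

b = (133/288, -625/30096, -153/608, 107/132)
c = (0, -6/5, 4/3, 1)
Ac = (0, 0, 76/153, 77/214)
Σ b_i: 133/288·1 + (-625/30096)·1 + (-153/608)·1 + 107/132·1 = 1 ✓
b·c: (-625/30096)·(-6/5) + (-153/608)·4/3 + 107/132·1 = 1/2 ✓
b·c²: (-625/30096)·36/25 + (-153/608)·16/9 + 107/132·1 = 1/3 ✓
b·Ac: (-153/608)·76/153 + 107/132·77/214 = 1/6 ✓
b·c³: (-625/30096)·(-216/125) + (-153/608)·64/27 + 107/132·1 = 1/4 ✓
b·(c∘Ac): (-153/608)·304/459 + 107/132·77/214 = 1/8 ✓
b·Ac²: (-153/608)·(-152/255) + 107/132·(-44/535) = 1/12 ✓
b·A²c: 107/132·11/214 = 1/24 ✓; 4 stages ⇒ order 4.

4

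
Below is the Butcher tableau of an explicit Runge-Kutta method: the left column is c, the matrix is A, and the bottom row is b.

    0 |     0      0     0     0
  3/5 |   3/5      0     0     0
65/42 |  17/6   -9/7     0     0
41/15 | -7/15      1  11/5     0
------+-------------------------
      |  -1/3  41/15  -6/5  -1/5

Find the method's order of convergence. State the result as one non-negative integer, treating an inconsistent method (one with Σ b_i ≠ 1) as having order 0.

1

b = (-1/3, 41/15, -6/5, -1/5)
c = (0, 3/5, 65/42, 41/15)
Ac = (0, 0, -27/35, 841/210)
Σ b_i: (-1/3)·1 + 41/15·1 + (-6/5)·1 + (-1/5)·1 = 1 ✓
b·c: 41/15·3/5 + (-6/5)·65/42 + (-1/5)·41/15 = -401/525 ≠ 1/2 ⇒ order 1.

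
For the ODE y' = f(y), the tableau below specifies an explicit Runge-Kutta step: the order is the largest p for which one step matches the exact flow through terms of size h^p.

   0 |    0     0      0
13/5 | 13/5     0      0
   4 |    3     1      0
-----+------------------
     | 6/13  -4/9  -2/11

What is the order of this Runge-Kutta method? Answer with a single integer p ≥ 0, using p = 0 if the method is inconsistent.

b = (6/13, -4/9, -2/11)
c = (0, 13/5, 4)
Ac = (0, 0, 13/5)
Σ b_i: 6/13·1 + (-4/9)·1 + (-2/11)·1 = -212/1287 ≠ 1 ⇒ order 0.

0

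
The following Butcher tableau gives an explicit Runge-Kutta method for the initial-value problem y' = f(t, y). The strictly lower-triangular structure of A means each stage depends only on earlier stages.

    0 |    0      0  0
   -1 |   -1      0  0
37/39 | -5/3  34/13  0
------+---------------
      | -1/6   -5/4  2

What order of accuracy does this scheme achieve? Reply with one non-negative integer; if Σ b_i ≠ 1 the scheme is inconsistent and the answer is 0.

b = (-1/6, -5/4, 2)
c = (0, -1, 37/39)
Ac = (0, 0, -34/13)
Σ b_i: (-1/6)·1 + (-5/4)·1 + 2·1 = 7/12 ≠ 1 ⇒ order 0.

0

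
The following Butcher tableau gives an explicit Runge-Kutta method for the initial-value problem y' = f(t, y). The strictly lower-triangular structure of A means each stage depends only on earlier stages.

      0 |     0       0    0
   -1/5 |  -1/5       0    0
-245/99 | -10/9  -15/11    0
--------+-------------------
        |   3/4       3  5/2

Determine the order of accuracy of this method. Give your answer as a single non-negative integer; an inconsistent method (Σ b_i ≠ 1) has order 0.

b = (3/4, 3, 5/2)
c = (0, -1/5, -245/99)
Ac = (0, 0, 3/11)
Σ b_i: 3/4·1 + 3·1 + 5/2·1 = 25/4 ≠ 1 ⇒ order 0.

0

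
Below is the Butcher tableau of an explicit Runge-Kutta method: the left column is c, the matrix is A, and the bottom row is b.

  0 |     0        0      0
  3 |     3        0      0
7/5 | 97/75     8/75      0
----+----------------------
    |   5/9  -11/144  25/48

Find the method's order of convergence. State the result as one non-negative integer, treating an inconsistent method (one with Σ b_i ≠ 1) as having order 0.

b = (5/9, -11/144, 25/48)
c = (0, 3, 7/5)
Ac = (0, 0, 8/25)
Σ b_i: 5/9·1 + (-11/144)·1 + 25/48·1 = 1 ✓
b·c: (-11/144)·3 + 25/48·7/5 = 1/2 ✓
b·c²: (-11/144)·9 + 25/48·49/25 = 1/3 ✓
b·Ac: 25/48·8/25 = 1/6 ✓; 3 stages ⇒ order 3.

3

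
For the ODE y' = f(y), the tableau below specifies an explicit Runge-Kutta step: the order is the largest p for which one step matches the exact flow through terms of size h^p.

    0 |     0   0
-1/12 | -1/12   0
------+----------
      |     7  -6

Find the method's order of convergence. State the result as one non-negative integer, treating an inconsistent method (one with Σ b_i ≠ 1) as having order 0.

2

b = (7, -6)
c = (0, -1/12)
Σ b_i: 7·1 + (-6)·1 = 1 ✓
b·c: (-6)·(-1/12) = 1/2 ✓; 2 stages ⇒ order 2.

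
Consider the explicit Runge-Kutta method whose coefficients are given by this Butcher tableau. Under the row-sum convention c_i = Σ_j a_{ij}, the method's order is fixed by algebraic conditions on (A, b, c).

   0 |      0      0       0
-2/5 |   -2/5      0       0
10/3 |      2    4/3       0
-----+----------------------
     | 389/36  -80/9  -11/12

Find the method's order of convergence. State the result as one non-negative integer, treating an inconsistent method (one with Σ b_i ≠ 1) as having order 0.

b = (389/36, -80/9, -11/12)
c = (0, -2/5, 10/3)
Ac = (0, 0, -8/15)
Σ b_i: 389/36·1 + (-80/9)·1 + (-11/12)·1 = 1 ✓
b·c: (-80/9)·(-2/5) + (-11/12)·10/3 = 1/2 ✓
b·c²: (-80/9)·4/25 + (-11/12)·100/9 = -1567/135 ≠ 1/3 ⇒ order 2.
b·Ac: (-11/12)·(-8/15) = 22/45 ≠ 1/6

2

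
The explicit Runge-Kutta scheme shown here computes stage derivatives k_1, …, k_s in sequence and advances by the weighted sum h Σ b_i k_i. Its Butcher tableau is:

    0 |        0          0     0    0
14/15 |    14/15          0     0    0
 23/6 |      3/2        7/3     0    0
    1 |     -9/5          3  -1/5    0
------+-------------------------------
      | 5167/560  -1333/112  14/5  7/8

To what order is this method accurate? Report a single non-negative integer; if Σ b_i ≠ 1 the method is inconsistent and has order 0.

b = (5167/560, -1333/112, 14/5, 7/8)
c = (0, 14/15, 23/6, 1)
Ac = (0, 0, 98/45, 61/30)
Σ b_i: 5167/560·1 + (-1333/112)·1 + 14/5·1 + 7/8·1 = 1 ✓
b·c: (-1333/112)·14/15 + 14/5·23/6 + 7/8·1 = 1/2 ✓
b·c²: (-1333/112)·196/225 + 14/5·529/36 + 7/8·1 = 18991/600 ≠ 1/3 ⇒ order 2.
b·Ac: 14/5·98/45 + 7/8·61/30 = 28357/3600 ≠ 1/6

2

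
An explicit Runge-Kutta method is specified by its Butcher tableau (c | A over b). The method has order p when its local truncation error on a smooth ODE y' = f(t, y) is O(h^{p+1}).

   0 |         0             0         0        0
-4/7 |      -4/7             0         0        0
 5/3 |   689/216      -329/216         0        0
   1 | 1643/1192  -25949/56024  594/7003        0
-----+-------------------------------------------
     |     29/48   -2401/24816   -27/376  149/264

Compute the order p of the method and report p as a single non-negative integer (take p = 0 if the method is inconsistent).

4

b = (29/48, -2401/24816, -27/376, 149/264)
c = (0, -4/7, 5/3, 1)
Ac = (0, 0, 47/54, 121/298)
Σ b_i: 29/48·1 + (-2401/24816)·1 + (-27/376)·1 + 149/264·1 = 1 ✓
b·c: (-2401/24816)·(-4/7) + (-27/376)·5/3 + 149/264·1 = 1/2 ✓
b·c²: (-2401/24816)·16/49 + (-27/376)·25/9 + 149/264·1 = 1/3 ✓
b·Ac: (-27/376)·47/54 + 149/264·121/298 = 1/6 ✓
b·c³: (-2401/24816)·(-64/343) + (-27/376)·125/27 + 149/264·1 = 1/4 ✓
b·(c∘Ac): (-27/376)·235/162 + 149/264·121/298 = 1/8 ✓
b·Ac²: (-27/376)·(-94/189) + 149/264·88/1043 = 1/12 ✓
b·A²c: 149/264·11/149 = 1/24 ✓; 4 stages ⇒ order 4.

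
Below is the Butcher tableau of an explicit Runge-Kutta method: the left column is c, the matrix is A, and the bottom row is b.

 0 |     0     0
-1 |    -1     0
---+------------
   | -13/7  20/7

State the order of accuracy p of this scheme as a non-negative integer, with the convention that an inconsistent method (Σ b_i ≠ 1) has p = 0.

1

b = (-13/7, 20/7)
c = (0, -1)
Σ b_i: (-13/7)·1 + 20/7·1 = 1 ✓
b·c: 20/7·(-1) = -20/7 ≠ 1/2 ⇒ order 1.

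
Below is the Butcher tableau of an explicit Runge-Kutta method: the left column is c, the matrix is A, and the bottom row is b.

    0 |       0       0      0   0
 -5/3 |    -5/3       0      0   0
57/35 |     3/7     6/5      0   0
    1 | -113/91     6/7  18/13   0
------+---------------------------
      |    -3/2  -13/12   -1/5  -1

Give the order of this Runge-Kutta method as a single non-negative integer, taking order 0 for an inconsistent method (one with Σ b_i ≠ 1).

b = (-3/2, -13/12, -1/5, -1)
c = (0, -5/3, 57/35, 1)
Ac = (0, 0, -2, 376/455)
Σ b_i: (-3/2)·1 + (-13/12)·1 + (-1/5)·1 + (-1)·1 = -227/60 ≠ 1 ⇒ order 0.

0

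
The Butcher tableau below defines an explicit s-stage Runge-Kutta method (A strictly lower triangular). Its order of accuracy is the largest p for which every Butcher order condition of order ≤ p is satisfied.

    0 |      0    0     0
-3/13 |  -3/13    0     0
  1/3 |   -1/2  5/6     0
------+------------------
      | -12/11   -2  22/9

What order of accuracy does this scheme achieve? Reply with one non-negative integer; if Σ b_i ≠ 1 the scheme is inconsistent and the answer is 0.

0

b = (-12/11, -2, 22/9)
c = (0, -3/13, 1/3)
Ac = (0, 0, -5/26)
Σ b_i: (-12/11)·1 + (-2)·1 + 22/9·1 = -64/99 ≠ 1 ⇒ order 0.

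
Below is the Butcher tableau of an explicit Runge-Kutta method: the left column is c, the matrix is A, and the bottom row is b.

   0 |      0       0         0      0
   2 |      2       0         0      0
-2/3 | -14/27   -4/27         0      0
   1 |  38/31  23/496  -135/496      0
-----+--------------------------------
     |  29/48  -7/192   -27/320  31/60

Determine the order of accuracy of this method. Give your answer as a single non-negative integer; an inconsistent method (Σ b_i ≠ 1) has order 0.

b = (29/48, -7/192, -27/320, 31/60)
c = (0, 2, -2/3, 1)
Ac = (0, 0, -8/27, 17/62)
Σ b_i: 29/48·1 + (-7/192)·1 + (-27/320)·1 + 31/60·1 = 1 ✓
b·c: (-7/192)·2 + (-27/320)·(-2/3) + 31/60·1 = 1/2 ✓
b·c²: (-7/192)·4 + (-27/320)·4/9 + 31/60·1 = 1/3 ✓
b·Ac: (-27/320)·(-8/27) + 31/60·17/62 = 1/6 ✓
b·c³: (-7/192)·8 + (-27/320)·(-8/27) + 31/60·1 = 1/4 ✓
b·(c∘Ac): (-27/320)·16/81 + 31/60·17/62 = 1/8 ✓
b·Ac²: (-27/320)·(-16/27) + 31/60·2/31 = 1/12 ✓
b·A²c: 31/60·5/62 = 1/24 ✓; 4 stages ⇒ order 4.

4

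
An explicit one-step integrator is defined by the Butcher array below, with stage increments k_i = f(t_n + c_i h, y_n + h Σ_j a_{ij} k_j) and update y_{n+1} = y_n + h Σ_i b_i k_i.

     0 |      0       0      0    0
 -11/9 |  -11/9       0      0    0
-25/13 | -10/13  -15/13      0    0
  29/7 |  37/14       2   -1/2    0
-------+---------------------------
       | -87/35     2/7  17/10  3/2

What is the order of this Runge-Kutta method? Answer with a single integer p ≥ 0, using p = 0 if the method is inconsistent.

1

b = (-87/35, 2/7, 17/10, 3/2)
c = (0, -11/9, -25/13, 29/7)
Ac = (0, 0, 55/39, -347/234)
Σ b_i: (-87/35)·1 + 2/7·1 + 17/10·1 + 3/2·1 = 1 ✓
b·c: 2/7·(-11/9) + 17/10·(-25/13) + 3/2·29/7 = 2126/819 ≠ 1/2 ⇒ order 1.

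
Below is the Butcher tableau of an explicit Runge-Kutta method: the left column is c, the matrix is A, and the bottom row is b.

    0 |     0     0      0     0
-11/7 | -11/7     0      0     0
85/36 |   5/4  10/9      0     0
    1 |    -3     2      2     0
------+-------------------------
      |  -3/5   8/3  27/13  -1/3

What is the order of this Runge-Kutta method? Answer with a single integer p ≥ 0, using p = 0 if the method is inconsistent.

b = (-3/5, 8/3, 27/13, -1/3)
c = (0, -11/7, 85/36, 1)
Ac = (0, 0, -110/63, 199/126)
Σ b_i: (-3/5)·1 + 8/3·1 + 27/13·1 + (-1/3)·1 = 743/195 ≠ 1 ⇒ order 0.

0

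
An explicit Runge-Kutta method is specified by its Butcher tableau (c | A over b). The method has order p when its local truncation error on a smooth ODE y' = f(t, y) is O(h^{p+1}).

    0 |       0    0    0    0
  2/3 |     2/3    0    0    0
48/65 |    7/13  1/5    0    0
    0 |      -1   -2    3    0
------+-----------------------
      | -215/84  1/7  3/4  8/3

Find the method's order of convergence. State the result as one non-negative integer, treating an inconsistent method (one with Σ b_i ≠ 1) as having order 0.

b = (-215/84, 1/7, 3/4, 8/3)
c = (0, 2/3, 48/65, 0)
Ac = (0, 0, 2/15, 172/195)
Σ b_i: (-215/84)·1 + 1/7·1 + 3/4·1 + 8/3·1 = 1 ✓
b·c: 1/7·2/3 + 3/4·48/65 = 886/1365 ≠ 1/2 ⇒ order 1.

1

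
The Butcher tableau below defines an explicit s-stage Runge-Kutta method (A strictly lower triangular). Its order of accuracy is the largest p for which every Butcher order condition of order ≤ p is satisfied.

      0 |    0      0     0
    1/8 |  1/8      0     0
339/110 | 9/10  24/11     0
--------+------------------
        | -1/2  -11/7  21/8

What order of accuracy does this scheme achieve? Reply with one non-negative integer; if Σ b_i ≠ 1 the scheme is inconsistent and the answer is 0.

0

b = (-1/2, -11/7, 21/8)
c = (0, 1/8, 339/110)
Ac = (0, 0, 3/11)
Σ b_i: (-1/2)·1 + (-11/7)·1 + 21/8·1 = 31/56 ≠ 1 ⇒ order 0.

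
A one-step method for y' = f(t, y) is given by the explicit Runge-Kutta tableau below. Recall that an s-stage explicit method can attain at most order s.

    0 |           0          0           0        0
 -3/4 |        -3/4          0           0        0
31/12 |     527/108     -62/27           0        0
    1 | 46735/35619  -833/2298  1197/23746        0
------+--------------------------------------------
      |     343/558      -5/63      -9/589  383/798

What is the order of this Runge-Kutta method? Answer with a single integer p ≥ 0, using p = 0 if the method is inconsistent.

b = (343/558, -5/63, -9/589, 383/798)
c = (0, -3/4, 31/12, 1)
Ac = (0, 0, 31/18, 154/383)
Σ b_i: 343/558·1 + (-5/63)·1 + (-9/589)·1 + 383/798·1 = 1 ✓
b·c: (-5/63)·(-3/4) + (-9/589)·31/12 + 383/798·1 = 1/2 ✓
b·c²: (-5/63)·9/16 + (-9/589)·961/144 + 383/798·1 = 1/3 ✓
b·Ac: (-9/589)·31/18 + 383/798·154/383 = 1/6 ✓
b·c³: (-5/63)·(-27/64) + (-9/589)·29791/1728 + 383/798·1 = 1/4 ✓
b·(c∘Ac): (-9/589)·961/216 + 383/798·154/383 = 1/8 ✓
b·Ac²: (-9/589)·(-31/24) + 383/798·203/1532 = 1/12 ✓
b·A²c: 383/798·133/1532 = 1/24 ✓; 4 stages ⇒ order 4.

4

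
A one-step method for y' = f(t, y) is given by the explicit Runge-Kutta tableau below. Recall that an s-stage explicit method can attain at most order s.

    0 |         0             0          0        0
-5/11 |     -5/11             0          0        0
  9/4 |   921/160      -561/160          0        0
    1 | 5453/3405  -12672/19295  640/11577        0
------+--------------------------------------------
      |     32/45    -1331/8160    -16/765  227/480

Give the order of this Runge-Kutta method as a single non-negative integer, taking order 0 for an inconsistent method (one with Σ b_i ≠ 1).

4

b = (32/45, -1331/8160, -16/765, 227/480)
c = (0, -5/11, 9/4, 1)
Ac = (0, 0, 51/32, 96/227)
Σ b_i: 32/45·1 + (-1331/8160)·1 + (-16/765)·1 + 227/480·1 = 1 ✓
b·c: (-1331/8160)·(-5/11) + (-16/765)·9/4 + 227/480·1 = 1/2 ✓
b·c²: (-1331/8160)·25/121 + (-16/765)·81/16 + 227/480·1 = 1/3 ✓
b·Ac: (-16/765)·51/32 + 227/480·96/227 = 1/6 ✓
b·c³: (-1331/8160)·(-125/1331) + (-16/765)·729/64 + 227/480·1 = 1/4 ✓
b·(c∘Ac): (-16/765)·459/128 + 227/480·96/227 = 1/8 ✓
b·Ac²: (-16/765)·(-255/352) + 227/480·360/2497 = 1/12 ✓
b·A²c: 227/480·20/227 = 1/24 ✓; 4 stages ⇒ order 4.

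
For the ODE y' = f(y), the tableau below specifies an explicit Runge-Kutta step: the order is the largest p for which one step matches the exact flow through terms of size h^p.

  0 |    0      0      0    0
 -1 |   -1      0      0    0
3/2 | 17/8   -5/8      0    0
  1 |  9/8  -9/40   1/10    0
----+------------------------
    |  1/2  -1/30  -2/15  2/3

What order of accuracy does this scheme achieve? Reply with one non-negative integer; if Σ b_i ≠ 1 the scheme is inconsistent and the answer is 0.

b = (1/2, -1/30, -2/15, 2/3)
c = (0, -1, 3/2, 1)
Ac = (0, 0, 5/8, 3/8)
Σ b_i: 1/2·1 + (-1/30)·1 + (-2/15)·1 + 2/3·1 = 1 ✓
b·c: (-1/30)·(-1) + (-2/15)·3/2 + 2/3·1 = 1/2 ✓
b·c²: (-1/30)·1 + (-2/15)·9/4 + 2/3·1 = 1/3 ✓
b·Ac: (-2/15)·5/8 + 2/3·3/8 = 1/6 ✓
b·c³: (-1/30)·(-1) + (-2/15)·27/8 + 2/3·1 = 1/4 ✓
b·(c∘Ac): (-2/15)·15/16 + 2/3·3/8 = 1/8 ✓
b·Ac²: (-2/15)·(-5/8) = 1/12 ✓
b·A²c: 2/3·1/16 = 1/24 ✓; 4 stages ⇒ order 4.

4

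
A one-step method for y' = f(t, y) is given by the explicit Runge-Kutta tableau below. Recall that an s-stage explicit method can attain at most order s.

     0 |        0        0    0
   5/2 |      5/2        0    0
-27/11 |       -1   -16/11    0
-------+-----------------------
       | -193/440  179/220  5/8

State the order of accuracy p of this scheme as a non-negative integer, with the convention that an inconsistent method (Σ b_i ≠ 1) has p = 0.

b = (-193/440, 179/220, 5/8)
c = (0, 5/2, -27/11)
Ac = (0, 0, -40/11)
Σ b_i: (-193/440)·1 + 179/220·1 + 5/8·1 = 1 ✓
b·c: 179/220·5/2 + 5/8·(-27/11) = 1/2 ✓
b·c²: 179/220·25/4 + 5/8·729/121 = 17135/1936 ≠ 1/3 ⇒ order 2.
b·Ac: 5/8·(-40/11) = -25/11 ≠ 1/6

2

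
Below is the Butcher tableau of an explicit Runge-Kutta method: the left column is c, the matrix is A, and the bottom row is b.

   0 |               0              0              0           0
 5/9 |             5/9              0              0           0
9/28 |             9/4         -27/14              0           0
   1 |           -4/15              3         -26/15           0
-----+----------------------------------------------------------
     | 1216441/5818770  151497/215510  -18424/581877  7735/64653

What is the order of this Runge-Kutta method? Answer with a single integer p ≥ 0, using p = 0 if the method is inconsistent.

3

b = (1216441/5818770, 151497/215510, -18424/581877, 7735/64653)
c = (0, 5/9, 9/28, 1)
Ac = (0, 0, -15/14, 233/210)
Σ b_i: 1216441/5818770·1 + 151497/215510·1 + (-18424/581877)·1 + 7735/64653·1 = 1 ✓
b·c: 151497/215510·5/9 + (-18424/581877)·9/28 + 7735/64653·1 = 1/2 ✓
b·c²: 151497/215510·25/81 + (-18424/581877)·81/784 + 7735/64653·1 = 1/3 ✓
b·Ac: (-18424/581877)·(-15/14) + 7735/64653·233/210 = 1/6 ✓
b·c³: 151497/215510·125/729 + (-18424/581877)·729/21952 + 7735/64653·1 = 7791877/32585112 ≠ 1/4 ⇒ order 3.
b·(c∘Ac): (-18424/581877)·(-135/392) + 7735/64653·233/210 = 55723/387918 ≠ 1/8
b·Ac²: (-18424/581877)·(-25/42) + 7735/64653·39523/52920 = 3525661/32585112 ≠ 1/12
b·A²c: 7735/64653·13/7 = 14365/64653 ≠ 1/24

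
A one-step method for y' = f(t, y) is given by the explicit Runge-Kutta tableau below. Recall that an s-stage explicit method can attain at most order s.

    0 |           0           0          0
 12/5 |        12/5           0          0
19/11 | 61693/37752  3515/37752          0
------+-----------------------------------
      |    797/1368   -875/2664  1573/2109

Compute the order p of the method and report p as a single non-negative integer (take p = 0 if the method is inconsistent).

3

b = (797/1368, -875/2664, 1573/2109)
c = (0, 12/5, 19/11)
Ac = (0, 0, 703/3146)
Σ b_i: 797/1368·1 + (-875/2664)·1 + 1573/2109·1 = 1 ✓
b·c: (-875/2664)·12/5 + 1573/2109·19/11 = 1/2 ✓
b·c²: (-875/2664)·144/25 + 1573/2109·361/121 = 1/3 ✓
b·Ac: 1573/2109·703/3146 = 1/6 ✓; 3 stages ⇒ order 3.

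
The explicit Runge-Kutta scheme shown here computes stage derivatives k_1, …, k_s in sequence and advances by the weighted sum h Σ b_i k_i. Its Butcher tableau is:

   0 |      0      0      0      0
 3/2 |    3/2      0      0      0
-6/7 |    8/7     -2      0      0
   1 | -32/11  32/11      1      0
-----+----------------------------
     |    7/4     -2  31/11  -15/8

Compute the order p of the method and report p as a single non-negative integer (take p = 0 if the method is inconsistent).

b = (7/4, -2, 31/11, -15/8)
c = (0, 3/2, -6/7, 1)
Ac = (0, 0, -3, 270/77)
Σ b_i: 7/4·1 + (-2)·1 + 31/11·1 + (-15/8)·1 = 61/88 ≠ 1 ⇒ order 0.

0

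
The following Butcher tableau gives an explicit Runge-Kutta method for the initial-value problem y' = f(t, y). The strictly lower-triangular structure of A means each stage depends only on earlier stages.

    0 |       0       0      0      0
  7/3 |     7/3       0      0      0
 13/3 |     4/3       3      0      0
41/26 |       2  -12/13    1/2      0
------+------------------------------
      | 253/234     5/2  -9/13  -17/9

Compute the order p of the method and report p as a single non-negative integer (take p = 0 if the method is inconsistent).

b = (253/234, 5/2, -9/13, -17/9)
c = (0, 7/3, 13/3, 41/26)
Ac = (0, 0, 7, 1/78)
Σ b_i: 253/234·1 + 5/2·1 + (-9/13)·1 + (-17/9)·1 = 1 ✓
b·c: 5/2·7/3 + (-9/13)·13/3 + (-17/9)·41/26 = -17/117 ≠ 1/2 ⇒ order 1.

1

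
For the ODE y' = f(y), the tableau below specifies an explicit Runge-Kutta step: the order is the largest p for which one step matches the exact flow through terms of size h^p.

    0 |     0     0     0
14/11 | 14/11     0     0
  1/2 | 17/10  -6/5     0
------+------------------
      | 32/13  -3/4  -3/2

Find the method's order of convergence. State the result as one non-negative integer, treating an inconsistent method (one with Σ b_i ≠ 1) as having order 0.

0

b = (32/13, -3/4, -3/2)
c = (0, 14/11, 1/2)
Ac = (0, 0, -84/55)
Σ b_i: 32/13·1 + (-3/4)·1 + (-3/2)·1 = 11/52 ≠ 1 ⇒ order 0.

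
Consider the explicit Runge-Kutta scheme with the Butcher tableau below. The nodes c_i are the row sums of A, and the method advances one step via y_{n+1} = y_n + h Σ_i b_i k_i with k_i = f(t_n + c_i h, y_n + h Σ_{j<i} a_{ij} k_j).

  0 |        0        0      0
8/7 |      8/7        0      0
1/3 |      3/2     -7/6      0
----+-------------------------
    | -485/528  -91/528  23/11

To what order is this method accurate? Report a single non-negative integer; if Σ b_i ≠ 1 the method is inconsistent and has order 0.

b = (-485/528, -91/528, 23/11)
c = (0, 8/7, 1/3)
Ac = (0, 0, -4/3)
Σ b_i: (-485/528)·1 + (-91/528)·1 + 23/11·1 = 1 ✓
b·c: (-91/528)·8/7 + 23/11·1/3 = 1/2 ✓
b·c²: (-91/528)·64/49 + 23/11·1/9 = 5/693 ≠ 1/3 ⇒ order 2.
b·Ac: 23/11·(-4/3) = -92/33 ≠ 1/6

2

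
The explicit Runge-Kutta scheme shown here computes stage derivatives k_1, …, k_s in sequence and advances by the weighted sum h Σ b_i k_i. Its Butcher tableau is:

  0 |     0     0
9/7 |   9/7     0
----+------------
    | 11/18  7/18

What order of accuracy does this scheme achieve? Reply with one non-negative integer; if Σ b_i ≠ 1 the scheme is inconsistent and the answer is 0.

2

b = (11/18, 7/18)
c = (0, 9/7)
Σ b_i: 11/18·1 + 7/18·1 = 1 ✓
b·c: 7/18·9/7 = 1/2 ✓; 2 stages ⇒ order 2.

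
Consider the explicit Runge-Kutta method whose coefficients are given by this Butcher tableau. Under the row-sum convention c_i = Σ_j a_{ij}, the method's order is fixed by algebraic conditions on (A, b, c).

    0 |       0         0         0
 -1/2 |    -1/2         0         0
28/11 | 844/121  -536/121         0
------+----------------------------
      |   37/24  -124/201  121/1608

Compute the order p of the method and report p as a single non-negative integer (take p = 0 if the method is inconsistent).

b = (37/24, -124/201, 121/1608)
c = (0, -1/2, 28/11)
Ac = (0, 0, 268/121)
Σ b_i: 37/24·1 + (-124/201)·1 + 121/1608·1 = 1 ✓
b·c: (-124/201)·(-1/2) + 121/1608·28/11 = 1/2 ✓
b·c²: (-124/201)·1/4 + 121/1608·784/121 = 1/3 ✓
b·Ac: 121/1608·268/121 = 1/6 ✓; 3 stages ⇒ order 3.

3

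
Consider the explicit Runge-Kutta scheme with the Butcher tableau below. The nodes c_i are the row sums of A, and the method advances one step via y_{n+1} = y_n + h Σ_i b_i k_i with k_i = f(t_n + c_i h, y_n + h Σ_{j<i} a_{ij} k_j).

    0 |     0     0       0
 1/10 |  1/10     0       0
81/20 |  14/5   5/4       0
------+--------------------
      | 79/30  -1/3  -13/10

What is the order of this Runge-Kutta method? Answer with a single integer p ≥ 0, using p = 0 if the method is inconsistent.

1

b = (79/30, -1/3, -13/10)
c = (0, 1/10, 81/20)
Ac = (0, 0, 1/8)
Σ b_i: 79/30·1 + (-1/3)·1 + (-13/10)·1 = 1 ✓
b·c: (-1/3)·1/10 + (-13/10)·81/20 = -3179/600 ≠ 1/2 ⇒ order 1.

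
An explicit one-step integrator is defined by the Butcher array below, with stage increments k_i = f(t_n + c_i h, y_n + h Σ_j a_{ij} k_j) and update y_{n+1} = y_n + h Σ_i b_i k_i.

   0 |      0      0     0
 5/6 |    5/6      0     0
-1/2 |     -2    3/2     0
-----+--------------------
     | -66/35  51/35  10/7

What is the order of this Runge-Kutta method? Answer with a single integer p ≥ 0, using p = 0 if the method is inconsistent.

2

b = (-66/35, 51/35, 10/7)
c = (0, 5/6, -1/2)
Ac = (0, 0, 5/4)
Σ b_i: (-66/35)·1 + 51/35·1 + 10/7·1 = 1 ✓
b·c: 51/35·5/6 + 10/7·(-1/2) = 1/2 ✓
b·c²: 51/35·25/36 + 10/7·1/4 = 115/84 ≠ 1/3 ⇒ order 2.
b·Ac: 10/7·5/4 = 25/14 ≠ 1/6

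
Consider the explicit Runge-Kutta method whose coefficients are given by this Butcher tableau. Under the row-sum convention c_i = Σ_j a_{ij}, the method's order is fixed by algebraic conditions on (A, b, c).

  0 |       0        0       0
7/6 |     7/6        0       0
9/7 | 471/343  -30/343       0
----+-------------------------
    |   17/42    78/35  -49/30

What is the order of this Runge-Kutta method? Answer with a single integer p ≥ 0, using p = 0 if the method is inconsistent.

3

b = (17/42, 78/35, -49/30)
c = (0, 7/6, 9/7)
Ac = (0, 0, -5/49)
Σ b_i: 17/42·1 + 78/35·1 + (-49/30)·1 = 1 ✓
b·c: 78/35·7/6 + (-49/30)·9/7 = 1/2 ✓
b·c²: 78/35·49/36 + (-49/30)·81/49 = 1/3 ✓
b·Ac: (-49/30)·(-5/49) = 1/6 ✓; 3 stages ⇒ order 3.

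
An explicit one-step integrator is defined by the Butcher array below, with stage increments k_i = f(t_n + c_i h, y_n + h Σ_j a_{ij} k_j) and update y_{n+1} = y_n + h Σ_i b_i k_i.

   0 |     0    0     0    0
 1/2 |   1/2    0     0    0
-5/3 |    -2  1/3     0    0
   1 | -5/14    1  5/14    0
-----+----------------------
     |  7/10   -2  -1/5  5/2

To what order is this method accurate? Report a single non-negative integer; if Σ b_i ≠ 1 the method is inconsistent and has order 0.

b = (7/10, -2, -1/5, 5/2)
c = (0, 1/2, -5/3, 1)
Ac = (0, 0, 1/6, -2/21)
Σ b_i: 7/10·1 + (-2)·1 + (-1/5)·1 + 5/2·1 = 1 ✓
b·c: (-2)·1/2 + (-1/5)·(-5/3) + 5/2·1 = 11/6 ≠ 1/2 ⇒ order 1.

1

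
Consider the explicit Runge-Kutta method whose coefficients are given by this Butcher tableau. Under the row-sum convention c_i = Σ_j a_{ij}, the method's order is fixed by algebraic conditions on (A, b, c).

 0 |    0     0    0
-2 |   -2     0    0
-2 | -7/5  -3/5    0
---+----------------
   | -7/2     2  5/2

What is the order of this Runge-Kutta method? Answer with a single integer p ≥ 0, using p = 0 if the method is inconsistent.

1

b = (-7/2, 2, 5/2)
c = (0, -2, -2)
Ac = (0, 0, 6/5)
Σ b_i: (-7/2)·1 + 2·1 + 5/2·1 = 1 ✓
b·c: 2·(-2) + 5/2·(-2) = -9 ≠ 1/2 ⇒ order 1.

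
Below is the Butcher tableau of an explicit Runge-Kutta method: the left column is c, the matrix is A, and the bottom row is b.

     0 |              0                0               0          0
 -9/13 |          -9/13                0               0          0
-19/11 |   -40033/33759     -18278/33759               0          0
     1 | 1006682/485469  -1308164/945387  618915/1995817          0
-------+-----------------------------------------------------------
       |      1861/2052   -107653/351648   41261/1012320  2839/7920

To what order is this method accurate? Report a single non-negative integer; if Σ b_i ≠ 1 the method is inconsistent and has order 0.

4

b = (1861/2052, -107653/351648, 41261/1012320, 2839/7920)
c = (0, -9/13, -19/11, 1)
Ac = (0, 0, 1406/3751, 1199/2839)
Σ b_i: 1861/2052·1 + (-107653/351648)·1 + 41261/1012320·1 + 2839/7920·1 = 1 ✓
b·c: (-107653/351648)·(-9/13) + 41261/1012320·(-19/11) + 2839/7920·1 = 1/2 ✓
b·c²: (-107653/351648)·81/169 + 41261/1012320·361/121 + 2839/7920·1 = 1/3 ✓
b·Ac: 41261/1012320·1406/3751 + 2839/7920·1199/2839 = 1/6 ✓
b·c³: (-107653/351648)·(-729/2197) + 41261/1012320·(-6859/1331) + 2839/7920·1 = 1/4 ✓
b·(c∘Ac): 41261/1012320·(-26714/41261) + 2839/7920·1199/2839 = 1/8 ✓
b·Ac²: 41261/1012320·(-12654/48763) + 2839/7920·9669/36907 = 1/12 ✓
b·A²c: 2839/7920·330/2839 = 1/24 ✓; 4 stages ⇒ order 4.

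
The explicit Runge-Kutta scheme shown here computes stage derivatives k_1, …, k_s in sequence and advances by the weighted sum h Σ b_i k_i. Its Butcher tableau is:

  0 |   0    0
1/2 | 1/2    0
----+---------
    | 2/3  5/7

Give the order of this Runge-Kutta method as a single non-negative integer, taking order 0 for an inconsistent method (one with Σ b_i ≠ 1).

b = (2/3, 5/7)
c = (0, 1/2)
Σ b_i: 2/3·1 + 5/7·1 = 29/21 ≠ 1 ⇒ order 0.

0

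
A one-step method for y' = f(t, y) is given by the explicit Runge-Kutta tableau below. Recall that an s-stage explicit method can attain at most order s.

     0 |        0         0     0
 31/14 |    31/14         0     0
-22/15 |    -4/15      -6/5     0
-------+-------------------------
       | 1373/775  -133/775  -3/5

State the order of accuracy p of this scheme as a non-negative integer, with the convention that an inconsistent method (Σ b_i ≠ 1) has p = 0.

2

b = (1373/775, -133/775, -3/5)
c = (0, 31/14, -22/15)
Ac = (0, 0, -93/35)
Σ b_i: 1373/775·1 + (-133/775)·1 + (-3/5)·1 = 1 ✓
b·c: (-133/775)·31/14 + (-3/5)·(-22/15) = 1/2 ✓
b·c²: (-133/775)·961/196 + (-3/5)·484/225 = -22387/10500 ≠ 1/3 ⇒ order 2.
b·Ac: (-3/5)·(-93/35) = 279/175 ≠ 1/6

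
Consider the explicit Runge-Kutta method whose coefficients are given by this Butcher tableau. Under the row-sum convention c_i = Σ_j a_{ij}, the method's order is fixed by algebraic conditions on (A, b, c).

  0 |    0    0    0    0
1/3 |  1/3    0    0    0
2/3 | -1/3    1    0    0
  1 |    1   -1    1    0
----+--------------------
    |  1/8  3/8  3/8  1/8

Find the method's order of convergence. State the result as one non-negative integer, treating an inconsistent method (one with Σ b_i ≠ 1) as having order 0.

4

b = (1/8, 3/8, 3/8, 1/8)
c = (0, 1/3, 2/3, 1)
Ac = (0, 0, 1/3, 1/3)
Σ b_i: 1/8·1 + 3/8·1 + 3/8·1 + 1/8·1 = 1 ✓
b·c: 3/8·1/3 + 3/8·2/3 + 1/8·1 = 1/2 ✓
b·c²: 3/8·1/9 + 3/8·4/9 + 1/8·1 = 1/3 ✓
b·Ac: 3/8·1/3 + 1/8·1/3 = 1/6 ✓
b·c³: 3/8·1/27 + 3/8·8/27 + 1/8·1 = 1/4 ✓
b·(c∘Ac): 3/8·2/9 + 1/8·1/3 = 1/8 ✓
b·Ac²: 3/8·1/9 + 1/8·1/3 = 1/12 ✓
b·A²c: 1/8·1/3 = 1/24 ✓; 4 stages ⇒ order 4.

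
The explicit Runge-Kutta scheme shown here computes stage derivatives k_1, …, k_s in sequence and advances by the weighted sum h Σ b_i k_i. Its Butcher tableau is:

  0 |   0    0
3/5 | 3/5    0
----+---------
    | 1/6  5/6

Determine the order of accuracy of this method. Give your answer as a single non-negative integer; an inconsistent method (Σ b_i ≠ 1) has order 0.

2

b = (1/6, 5/6)
c = (0, 3/5)
Σ b_i: 1/6·1 + 5/6·1 = 1 ✓
b·c: 5/6·3/5 = 1/2 ✓; 2 stages ⇒ order 2.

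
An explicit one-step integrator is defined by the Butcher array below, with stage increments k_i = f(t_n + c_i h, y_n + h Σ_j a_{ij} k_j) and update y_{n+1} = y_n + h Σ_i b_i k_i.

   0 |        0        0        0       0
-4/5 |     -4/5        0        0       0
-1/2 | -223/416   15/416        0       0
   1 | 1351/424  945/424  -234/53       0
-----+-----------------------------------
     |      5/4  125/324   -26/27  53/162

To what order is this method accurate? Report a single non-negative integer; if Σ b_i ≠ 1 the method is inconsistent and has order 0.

4

b = (5/4, 125/324, -26/27, 53/162)
c = (0, -4/5, -1/2, 1)
Ac = (0, 0, -3/104, 45/106)
Σ b_i: 5/4·1 + 125/324·1 + (-26/27)·1 + 53/162·1 = 1 ✓
b·c: 125/324·(-4/5) + (-26/27)·(-1/2) + 53/162·1 = 1/2 ✓
b·c²: 125/324·16/25 + (-26/27)·1/4 + 53/162·1 = 1/3 ✓
b·Ac: (-26/27)·(-3/104) + 53/162·45/106 = 1/6 ✓
b·c³: 125/324·(-64/125) + (-26/27)·(-1/8) + 53/162·1 = 1/4 ✓
b·(c∘Ac): (-26/27)·3/208 + 53/162·45/106 = 1/8 ✓
b·Ac²: (-26/27)·3/130 + 53/162·171/530 = 1/12 ✓
b·A²c: 53/162·27/212 = 1/24 ✓; 4 stages ⇒ order 4.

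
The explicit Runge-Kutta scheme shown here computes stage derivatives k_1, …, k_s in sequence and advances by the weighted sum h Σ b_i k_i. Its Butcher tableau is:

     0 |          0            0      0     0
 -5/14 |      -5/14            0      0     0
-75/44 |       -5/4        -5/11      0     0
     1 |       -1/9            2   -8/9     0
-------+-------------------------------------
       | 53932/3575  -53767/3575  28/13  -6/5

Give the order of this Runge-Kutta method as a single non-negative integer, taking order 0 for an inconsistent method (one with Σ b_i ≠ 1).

2

b = (53932/3575, -53767/3575, 28/13, -6/5)
c = (0, -5/14, -75/44, 1)
Ac = (0, 0, 25/154, 185/231)
Σ b_i: 53932/3575·1 + (-53767/3575)·1 + 28/13·1 + (-6/5)·1 = 1 ✓
b·c: (-53767/3575)·(-5/14) + 28/13·(-75/44) + (-6/5)·1 = 1/2 ✓
b·c²: (-53767/3575)·25/196 + 28/13·5625/1936 + (-6/5)·1 = 345703/110110 ≠ 1/3 ⇒ order 2.
b·Ac: 28/13·25/154 + (-6/5)·185/231 = -612/1001 ≠ 1/6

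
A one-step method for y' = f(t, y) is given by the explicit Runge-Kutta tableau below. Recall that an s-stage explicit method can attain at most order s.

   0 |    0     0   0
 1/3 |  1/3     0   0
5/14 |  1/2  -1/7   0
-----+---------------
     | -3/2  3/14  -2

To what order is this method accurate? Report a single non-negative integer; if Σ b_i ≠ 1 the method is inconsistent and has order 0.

0

b = (-3/2, 3/14, -2)
c = (0, 1/3, 5/14)
Ac = (0, 0, -1/21)
Σ b_i: (-3/2)·1 + 3/14·1 + (-2)·1 = -23/7 ≠ 1 ⇒ order 0.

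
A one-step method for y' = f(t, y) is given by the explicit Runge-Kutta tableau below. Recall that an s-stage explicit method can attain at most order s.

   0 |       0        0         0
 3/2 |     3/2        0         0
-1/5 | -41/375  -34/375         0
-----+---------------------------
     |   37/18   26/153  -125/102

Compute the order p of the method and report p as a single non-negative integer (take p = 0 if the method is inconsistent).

b = (37/18, 26/153, -125/102)
c = (0, 3/2, -1/5)
Ac = (0, 0, -17/125)
Σ b_i: 37/18·1 + 26/153·1 + (-125/102)·1 = 1 ✓
b·c: 26/153·3/2 + (-125/102)·(-1/5) = 1/2 ✓
b·c²: 26/153·9/4 + (-125/102)·1/25 = 1/3 ✓
b·Ac: (-125/102)·(-17/125) = 1/6 ✓; 3 stages ⇒ order 3.

3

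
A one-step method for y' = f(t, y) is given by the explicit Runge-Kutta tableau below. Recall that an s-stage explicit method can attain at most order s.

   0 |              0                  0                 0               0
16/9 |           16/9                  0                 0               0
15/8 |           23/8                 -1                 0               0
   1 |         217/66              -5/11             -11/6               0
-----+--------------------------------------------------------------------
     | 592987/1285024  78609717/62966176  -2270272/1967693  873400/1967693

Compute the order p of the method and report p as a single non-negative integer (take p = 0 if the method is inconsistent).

3

b = (592987/1285024, 78609717/62966176, -2270272/1967693, 873400/1967693)
c = (0, 16/9, 15/8, 1)
Ac = (0, 0, -16/9, -6725/1584)
Σ b_i: 592987/1285024·1 + 78609717/62966176·1 + (-2270272/1967693)·1 + 873400/1967693·1 = 1 ✓
b·c: 78609717/62966176·16/9 + (-2270272/1967693)·15/8 + 873400/1967693·1 = 1/2 ✓
b·c²: 78609717/62966176·256/81 + (-2270272/1967693)·225/64 + 873400/1967693·1 = 1/3 ✓
b·Ac: (-2270272/1967693)·(-16/9) + 873400/1967693·(-6725/1584) = 1/6 ✓
b·c³: 78609717/62966176·4096/729 + (-2270272/1967693)·3375/512 + 873400/1967693·1 = -1275029/8673912 ≠ 1/4 ⇒ order 3.
b·(c∘Ac): (-2270272/1967693)·(-10/3) + 873400/1967693·(-6725/1584) = 9924385/5059782 ≠ 1/8
b·Ac²: (-2270272/1967693)·(-256/81) + 873400/1967693·(-898915/114048) = 17966797/121434768 ≠ 1/12
b·A²c: 873400/1967693·88/27 = 76859200/53127711 ≠ 1/24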